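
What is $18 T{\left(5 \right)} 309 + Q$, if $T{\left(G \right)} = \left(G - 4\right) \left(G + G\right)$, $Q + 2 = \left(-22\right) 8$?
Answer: $55442$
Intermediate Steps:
$Q = -178$ ($Q = -2 - 176 = -178$)
$T{\left(G \right)} = 2 G \left(-4 + G\right)$ ($T{\left(G \right)} = \left(-4 + G\right) 2 G = 2 G \left(-4 + G\right)$)
$18 T{\left(5 \right)} 309 + Q = 18 \cdot 2 \cdot 5 \left(-4 + 5\right) 309 - 178 = 18 \cdot 2 \cdot 5 \cdot 1 \cdot 309 - 178 = 18 \cdot 10 \cdot 309 - 178 = 180 \cdot 309 - 178 = 55620 - 178 = 55442$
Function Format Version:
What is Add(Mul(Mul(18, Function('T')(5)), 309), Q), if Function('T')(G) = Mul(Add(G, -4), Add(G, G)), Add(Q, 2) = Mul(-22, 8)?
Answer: 55442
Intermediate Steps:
Q = -178 (Q = Add(-2, Mul(-22, 8)) = Add(-2, -176) = -178)
Function('T')(G) = Mul(2, G, Add(-4, G)) (Function('T')(G) = Mul(Add(-4, G), Mul(2, G)) = Mul(2, G, Add(-4, G)))
Add(Mul(Mul(18, Function('T')(5)), 309), Q) = Add(Mul(Mul(18, Mul(2, 5, Add(-4, 5))), 309), -178) = Add(Mul(Mul(18, Mul(2, 5, 1)), 309), -178) = Add(Mul(Mul(18, 10), 309), -178) = Add(Mul(180, 309), -178) = Add(55620, -178) = 55442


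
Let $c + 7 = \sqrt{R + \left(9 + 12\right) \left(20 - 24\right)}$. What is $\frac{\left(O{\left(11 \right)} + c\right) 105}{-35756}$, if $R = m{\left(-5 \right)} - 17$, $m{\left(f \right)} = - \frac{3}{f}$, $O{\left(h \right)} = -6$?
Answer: $\frac{195}{5108} - \frac{3 i \sqrt{2510}}{5108} \approx 0.038175 - 0.029424 i$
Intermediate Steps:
$R = - \frac{82}{5}$ ($R = - \frac{3}{-5} - 17 = \left(-3\right) \left(- \frac{1}{5}\right) - 17 = \frac{3}{5} - 17 = - \frac{82}{5} \approx -16.4$)
$c = -7 + \frac{i \sqrt{2510}}{5}$ ($c = -7 + \sqrt{- \frac{82}{5} + \left(9 + 12\right) \left(20 - 24\right)} = -7 + \sqrt{- \frac{82}{5} + 21 \left(-4\right)} = -7 + \sqrt{- \frac{82}{5} - 84} = -7 + \sqrt{- \frac{502}{5}} = -7 + \frac{i \sqrt{2510}}{5} \approx -7.0 + 10.02 i$)
$\frac{\left(O{\left(11 \right)} + c\right) 105}{-35756} = \frac{\left(-6 - \left(7 - \frac{i \sqrt{2510}}{5}\right)\right) 105}{-35756} = \left(-13 + \frac{i \sqrt{2510}}{5}\right) 105 \left(- \frac{1}{35756}\right) = \left(-1365 + 21 i \sqrt{2510}\right) \left(- \frac{1}{35756}\right) = \frac{195}{5108} - \frac{3 i \sqrt{2510}}{5108}$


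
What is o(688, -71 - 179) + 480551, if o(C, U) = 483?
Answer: 481034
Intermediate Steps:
o(688, -71 - 179) + 480551 = 483 + 480551 = 481034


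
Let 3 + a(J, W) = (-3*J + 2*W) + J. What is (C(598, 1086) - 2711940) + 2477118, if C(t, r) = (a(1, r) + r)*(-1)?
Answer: -238075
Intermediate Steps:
a(J, W) = -3 - 2*J + 2*W (a(J, W) = -3 + ((-3*J + 2*W) + J) = -3 + (-2*J + 2*W) = -3 - 2*J + 2*W)
C(t, r) = 5 - 3*r (C(t, r) = ((-3 - 2*1 + 2*r) + r)*(-1) = ((-3 - 2 + 2*r) + r)*(-1) = ((-5 + 2*r) + r)*(-1) = (-5 + 3*r)*(-1) = 5 - 3*r)
(C(598, 1086) - 2711940) + 2477118 = ((5 - 3*1086) - 2711940) + 2477118 = ((5 - 3258) - 2711940) + 2477118 = (-3253 - 2711940) + 2477118 = -2715193 + 2477118 = -238075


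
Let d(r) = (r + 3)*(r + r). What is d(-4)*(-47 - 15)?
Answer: -496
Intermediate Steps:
d(r) = 2*r*(3 + r) (d(r) = (3 + r)*(2*r) = 2*r*(3 + r))
d(-4)*(-47 - 15) = (2*(-4)*(3 - 4))*(-47 - 15) = (2*(-4)*(-1))*(-62) = 8*(-62) = -496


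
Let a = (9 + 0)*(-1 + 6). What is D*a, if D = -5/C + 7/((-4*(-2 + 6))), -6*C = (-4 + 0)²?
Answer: 1035/16 ≈ 64.688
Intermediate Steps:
C = -8/3 (C = -(-4 + 0)²/6 = -⅙*(-4)² = -⅙*16 = -8/3 ≈ -2.6667)
a = 45 (a = 9*5 = 45)
D = 23/16 (D = -5/(-8/3) + 7/((-4*(-2 + 6))) = -5*(-3/8) + 7/((-4*4)) = 15/8 + 7/(-16) = 15/8 + 7*(-1/16) = 15/8 - 7/16 = 23/16 ≈ 1.4375)
D*a = (23/16)*45 = 1035/16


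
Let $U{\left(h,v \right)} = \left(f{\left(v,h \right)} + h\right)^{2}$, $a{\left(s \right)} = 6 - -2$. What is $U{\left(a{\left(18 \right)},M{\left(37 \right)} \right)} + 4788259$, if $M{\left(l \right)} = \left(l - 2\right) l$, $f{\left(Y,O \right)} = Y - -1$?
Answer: $6488675$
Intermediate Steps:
$a{\left(s \right)} = 8$ ($a{\left(s \right)} = 6 + 2 = 8$)
$f{\left(Y,O \right)} = 1 + Y$ ($f{\left(Y,O \right)} = Y + 1 = 1 + Y$)
$M{\left(l \right)} = l \left(-2 + l\right)$ ($M{\left(l \right)} = \left(-2 + l\right) l = l \left(-2 + l\right)$)
$U{\left(h,v \right)} = \left(1 + h + v\right)^{2}$ ($U{\left(h,v \right)} = \left(\left(1 + v\right) + h\right)^{2} = \left(1 + h + v\right)^{2}$)
$U{\left(a{\left(18 \right)},M{\left(37 \right)} \right)} + 4788259 = \left(1 + 8 + 37 \left(-2 + 37\right)\right)^{2} + 4788259 = \left(1 + 8 + 37 \cdot 35\right)^{2} + 4788259 = \left(1 + 8 + 1295\right)^{2} + 4788259 = 1304^{2} + 4788259 = 1700416 + 4788259 = 6488675$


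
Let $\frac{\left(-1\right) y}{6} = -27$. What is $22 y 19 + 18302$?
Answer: $86018$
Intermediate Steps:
$y = 162$ ($y = \left(-6\right) \left(-27\right) = 162$)
$22 y 19 + 18302 = 22 \cdot 162 \cdot 19 + 18302 = 3564 \cdot 19 + 18302 = 67716 + 18302 = 86018$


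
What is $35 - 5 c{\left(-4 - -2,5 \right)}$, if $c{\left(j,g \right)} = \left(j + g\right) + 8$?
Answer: $-20$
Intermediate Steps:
$c{\left(j,g \right)} = 8 + g + j$ ($c{\left(j,g \right)} = \left(g + j\right) + 8 = 8 + g + j$)
$35 - 5 c{\left(-4 - -2,5 \right)} = 35 - 5 \left(8 + 5 - 2\right) = 35 - 55 = -20$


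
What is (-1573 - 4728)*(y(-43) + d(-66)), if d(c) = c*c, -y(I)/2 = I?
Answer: -27989042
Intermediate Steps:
y(I) = -2*I
d(c) = c²
(-1573 - 4728)*(y(-43) + d(-66)) = (-1573 - 4728)*(-2*(-43) + (-66)²) = -6301*(86 + 4356) = -6301*4442 = -27989042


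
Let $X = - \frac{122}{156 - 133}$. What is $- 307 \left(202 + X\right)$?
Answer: $- \frac{1388868}{23} \approx -60386.0$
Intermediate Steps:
$X = - \frac{122}{23} \approx -5.3044$
$- 307 \left(202 + X\right) = - 307 \left(202 - \frac{122}{23}\right) = \left(-307\right) \frac{4524}{23} = - \frac{1388868}{23}$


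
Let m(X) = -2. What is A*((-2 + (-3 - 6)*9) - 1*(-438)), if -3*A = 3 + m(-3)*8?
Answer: 4615/3 ≈ 1538.3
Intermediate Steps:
A = 13/3 (A = -(3 - 2*8)/3 = -(3 - 16)/3 = -⅓*(-13) = 13/3 ≈ 4.3333)
A*((-2 + (-3 - 6)*9) - 1*(-438)) = 13*((-2 + (-3 - 6)*9) - 1*(-438))/3 = 13*((-2 - 9*9) + 438)/3 = 13*((-2 - 81) + 438)/3 = 13*(-83 + 438)/3 = (13/3)*355 = 4615/3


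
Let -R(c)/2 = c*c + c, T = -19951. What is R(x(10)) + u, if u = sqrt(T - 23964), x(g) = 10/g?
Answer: -4 + I*sqrt(43915) ≈ -4.0 + 209.56*I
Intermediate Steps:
R(c) = -2*c - 2*c**2 (R(c) = -2*(c*c + c) = -2*(c**2 + c) = -2*(c + c**2) = -2*c - 2*c**2)
u = I*sqrt(43915) (u = sqrt(-19951 - 23964) = sqrt(-43915) = I*sqrt(43915) ≈ 209.56*I)
R(x(10)) + u = -2*10/10*(1 + 10/10) + I*sqrt(43915) = -2*10*(1/10)*(1 + 10*(1/10)) + I*sqrt(43915) = -2*1*(1 + 1) + I*sqrt(43915) = -2*1*2 + I*sqrt(43915) = -4 + I*sqrt(43915)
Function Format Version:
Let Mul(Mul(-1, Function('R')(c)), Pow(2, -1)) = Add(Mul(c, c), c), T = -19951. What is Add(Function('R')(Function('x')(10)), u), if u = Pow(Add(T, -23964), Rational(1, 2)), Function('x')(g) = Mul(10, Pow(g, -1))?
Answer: Add(-4, Mul(I, Pow(43915, Rational(1, 2)))) ≈ Add(-4.0000, Mul(209.56, I))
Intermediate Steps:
Function('R')(c) = Add(Mul(-2, c), Mul(-2, Pow(c, 2))) (Function('R')(c) = Mul(-2, Add(Mul(c, c), c)) = Mul(-2, Add(Pow(c, 2), c)) = Mul(-2, Add(c, Pow(c, 2))) = Add(Mul(-2, c), Mul(-2, Pow(c, 2))))
u = Mul(I, Pow(43915, Rational(1, 2))) (u = Pow(Add(-19951, -23964), Rational(1, 2)) = Pow(-43915, Rational(1, 2)) = Mul(I, Pow(43915, Rational(1, 2))) ≈ Mul(209.56, I))
Add(Function('R')(Function('x')(10)), u) = Add(Mul(-2, Mul(10, Pow(10, -1)), Add(1, Mul(10, Pow(10, -1)))), Mul(I, Pow(43915, Rational(1, 2)))) = Add(Mul(-2, Mul(10, Rational(1, 10)), Add(1, Mul(10, Rational(1, 10)))), Mul(I, Pow(43915, Rational(1, 2)))) = Add(Mul(-2, 1, Add(1, 1)), Mul(I, Pow(43915, Rational(1, 2)))) = Add(Mul(-2, 1, 2), Mul(I, Pow(43915, Rational(1, 2)))) = Add(-4, Mul(I, Pow(43915, Rational(1, 2))))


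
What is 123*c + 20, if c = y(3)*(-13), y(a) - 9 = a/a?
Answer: -15970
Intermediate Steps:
y(a) = 10 (y(a) = 9 + a/a = 9 + 1 = 10)
c = -130 (c = 10*(-13) = -130)
123*c + 20 = 123*(-130) + 20 = -15990 + 20 = -15970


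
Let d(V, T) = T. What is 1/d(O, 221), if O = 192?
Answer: 1/221 ≈ 0.0045249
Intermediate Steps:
1/d(O, 221) = 1/221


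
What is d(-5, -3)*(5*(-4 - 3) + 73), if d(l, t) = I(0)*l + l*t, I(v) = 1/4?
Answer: 1045/2 ≈ 522.50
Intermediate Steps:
I(v) = ¼
d(l, t) = l/4 + l*t
d(-5, -3)*(5*(-4 - 3) + 73) = (-5*(¼ - 3))*(5*(-4 - 3) + 73) = (-5*(-11/4))*(5*(-7) + 73) = 55*(-35 + 73)/4 = (55/4)*38 = 1045/2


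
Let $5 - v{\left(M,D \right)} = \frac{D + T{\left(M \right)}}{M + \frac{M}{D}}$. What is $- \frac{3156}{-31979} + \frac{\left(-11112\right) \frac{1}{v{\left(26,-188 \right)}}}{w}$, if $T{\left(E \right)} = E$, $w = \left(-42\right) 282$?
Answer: $\frac{157285397050}{864297104559} \approx 0.18198$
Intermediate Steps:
$w = -11844$
$v{\left(M,D \right)} = 5 - \frac{D + M}{M + \frac{M}{D}}$
$- \frac{3156}{-31979} + \frac{\left(-11112\right) \frac{1}{v{\left(26,-188 \right)}}}{w} = - \frac{3156}{-31979} + \frac{\left(-11112\right) \frac{1}{\frac{1}{26} \frac{1}{1 - 188} \left(- \left(-188\right)^{2} + 5 \cdot 26 + 4 \left(-188\right) 26\right)}}{-11844} = \left(-3156\right) \left(- \frac{1}{31979}\right) + - \frac{11112}{\frac{1}{26} \frac{1}{-187} \left(\left(-1\right) 35344 + 130 - 19552\right)} \left(- \frac{1}{11844}\right) = \frac{3156}{31979} + - \frac{11112}{\frac{1}{26} \left(- \frac{1}{187}\right) \left(-35344 + 130 - 19552\right)} \left(- \frac{1}{11844}\right) = \frac{3156}{31979} + - \frac{11112}{\frac{1}{26} \left(- \frac{1}{187}\right) \left(-54766\right)} \left(- \frac{1}{11844}\right) = \frac{3156}{31979} + - \frac{11112}{\frac{27383}{2431}} \left(- \frac{1}{11844}\right) = \frac{3156}{31979} + \left(-11112\right) \frac{2431}{27383} \left(- \frac{1}{11844}\right) = \frac{3156}{31979} - - \frac{2251106}{27027021} = \frac{3156}{31979} + \frac{2251106}{27027021} = \frac{157285397050}{864297104559}$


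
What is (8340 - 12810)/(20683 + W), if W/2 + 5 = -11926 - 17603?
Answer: 298/2559 ≈ 0.11645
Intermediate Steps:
W = -59068 (W = -10 + 2*(-11926 - 17603) = -10 + 2*(-29529) = -10 - 59058 = -59068)
(8340 - 12810)/(20683 + W) = (8340 - 12810)/(20683 - 59068) = -4470/(-38385) = -4470*(-1/38385) = 298/2559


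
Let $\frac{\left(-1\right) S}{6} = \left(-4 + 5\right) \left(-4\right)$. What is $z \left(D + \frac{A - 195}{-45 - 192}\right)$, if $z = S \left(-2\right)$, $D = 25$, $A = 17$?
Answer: $- \frac{97648}{79} \approx -1236.1$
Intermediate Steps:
$S = 24$ ($S = - 6 \left(-4 + 5\right) \left(-4\right) = - 6 \cdot 1 \left(-4\right) = \left(-6\right) \left(-4\right) = 24$)
$z = -48$ ($z = 24 \left(-2\right) = -48$)
$z \left(D + \frac{A - 195}{-45 - 192}\right) = - 48 \left(25 + \frac{17 - 195}{-45 - 192}\right) = - 48 \left(25 - \frac{178}{-237}\right) = - 48 \left(25 - - \frac{178}{237}\right) = - 48 \left(25 + \frac{178}{237}\right) = \left(-48\right) \frac{6103}{237} = - \frac{97648}{79}$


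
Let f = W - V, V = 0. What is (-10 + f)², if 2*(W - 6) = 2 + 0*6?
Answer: 9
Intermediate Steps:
W = 7 (W = 6 + (2 + 0*6)/2 = 6 + (2 + 0)/2 = 6 + (½)*2 = 6 + 1 = 7)
f = 7 (f = 7 - 1*0 = 7 + 0 = 7)
(-10 + f)² = (-10 + 7)² = (-3)² = 9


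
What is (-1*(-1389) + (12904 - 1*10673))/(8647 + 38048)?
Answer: 724/9339 ≈ 0.077524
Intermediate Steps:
(-1*(-1389) + (12904 - 1*10673))/(8647 + 38048) = (1389 + (12904 - 10673))/46695 = (1389 + 2231)*(1/46695) = 3620*(1/46695) = 724/9339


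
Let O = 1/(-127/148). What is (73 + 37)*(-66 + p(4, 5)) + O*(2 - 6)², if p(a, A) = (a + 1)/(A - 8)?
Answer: -2843014/381 ≈ -7462.0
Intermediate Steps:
p(a, A) = (1 + a)/(-8 + A)
O = -148/127 (O = 1/(-127*1/148) = 1/(-127/148) = -148/127 ≈ -1.1654)
(73 + 37)*(-66 + p(4, 5)) + O*(2 - 6)² = (73 + 37)*(-66 + (1 + 4)/(-8 + 5)) - 148*(2 - 6)²/127 = 110*(-66 + 5/(-3)) - 148/127*(-4)² = 110*(-66 - ⅓*5) - 148/127*16 = 110*(-66 - 5/3) - 2368/127 = 110*(-203/3) - 2368/127 = -22330/3 - 2368/127 = -2843014/381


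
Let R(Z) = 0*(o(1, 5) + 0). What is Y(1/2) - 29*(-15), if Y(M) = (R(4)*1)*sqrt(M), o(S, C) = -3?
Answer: 435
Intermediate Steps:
R(Z) = 0 (R(Z) = 0*(-3 + 0) = 0*(-3) = 0)
Y(M) = 0 (Y(M) = (0*1)*sqrt(M) = 0*sqrt(M) = 0)
Y(1/2) - 29*(-15) = 0 - 29*(-15) = 0 + 435 = 435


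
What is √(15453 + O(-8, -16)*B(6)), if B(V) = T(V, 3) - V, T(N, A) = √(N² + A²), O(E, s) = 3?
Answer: 3*√(1715 + √5) ≈ 124.32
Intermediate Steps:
T(N, A) = √(A² + N²)
B(V) = √(9 + V²) - V (B(V) = √(3² + V²) - V = √(9 + V²) - V)
√(15453 + O(-8, -16)*B(6)) = √(15453 + 3*(√(9 + 6²) - 1*6)) = √(15453 + 3*(√(9 + 36) - 6)) = √(15453 + 3*(√45 - 6)) = √(15453 + 3*(3*√5 - 6)) = √(15453 + 3*(-6 + 3*√5)) = √(15453 + (-18 + 9*√5)) = √(15435 + 9*√5)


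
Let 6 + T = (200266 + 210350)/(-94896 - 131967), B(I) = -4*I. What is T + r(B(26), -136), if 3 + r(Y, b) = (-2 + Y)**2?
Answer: 282953365/25207 ≈ 11225.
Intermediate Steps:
r(Y, b) = -3 + (-2 + Y)**2
T = -196866/25207 (T = -6 + (200266 + 210350)/(-94896 - 131967) = -6 + 410616/(-226863) = -6 + 410616*(-1/226863) = -6 - 45624/25207 = -196866/25207 ≈ -7.8100)
T + r(B(26), -136) = -196866/25207 + (-3 + (-2 - 4*26)**2) = -196866/25207 + (-3 + (-2 - 104)**2) = -196866/25207 + (-3 + (-106)**2) = -196866/25207 + (-3 + 11236) = -196866/25207 + 11233 = 282953365/25207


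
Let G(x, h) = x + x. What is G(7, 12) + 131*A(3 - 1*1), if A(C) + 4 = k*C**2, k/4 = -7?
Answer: -15182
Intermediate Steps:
k = -28 (k = 4*(-7) = -28)
G(x, h) = 2*x
A(C) = -4 - 28*C**2
G(7, 12) + 131*A(3 - 1*1) = 2*7 + 131*(-4 - 28*(3 - 1*1)**2) = 14 + 131*(-4 - 28*(3 - 1)**2) = 14 + 131*(-4 - 28*2**2) = 14 + 131*(-4 - 28*4) = 14 + 131*(-4 - 112) = 14 + 131*(-116) = 14 - 15196 = -15182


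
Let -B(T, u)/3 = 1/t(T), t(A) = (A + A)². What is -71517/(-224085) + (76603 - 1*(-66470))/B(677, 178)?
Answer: -6530783536302581/74695 ≈ -8.7433e+10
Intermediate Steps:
t(A) = 4*A² (t(A) = (2*A)² = 4*A²)
B(T, u) = -3/(4*T²) (B(T, u) = -3*1/(4*T²) = -3/(4*T²))
-71517/(-224085) + (76603 - 1*(-66470))/B(677, 178) = -71517/(-224085) + (76603 - 1*(-66470))/((-¾/677²)) = -71517*(-1/224085) + (76603 + 66470)/((-¾*1/458329)) = 23839/74695 + 143073/(-3/1833316) = 23839/74695 + 143073*(-1833316/3) = 23839/74695 - 87432673356 = -6530783536302581/74695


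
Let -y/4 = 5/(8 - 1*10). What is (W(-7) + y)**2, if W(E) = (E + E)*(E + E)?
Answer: 42436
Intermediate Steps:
W(E) = 4*E**2 (W(E) = (2*E)*(2*E) = 4*E**2)
y = 10 (y = -20/(8 - 1*10) = -20/(8 - 10) = -20/(-2) = -20*(-1)/2 = -4*(-5/2) = 10)
(W(-7) + y)**2 = (4*(-7)**2 + 10)**2 = (4*49 + 10)**2 = (196 + 10)**2 = 206**2 = 42436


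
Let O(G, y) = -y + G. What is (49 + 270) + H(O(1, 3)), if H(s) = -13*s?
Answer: 345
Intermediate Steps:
O(G, y) = G - y
(49 + 270) + H(O(1, 3)) = (49 + 270) - 13*(1 - 1*3) = 319 - 13*(1 - 3) = 319 - 13*(-2) = 319 + 26 = 345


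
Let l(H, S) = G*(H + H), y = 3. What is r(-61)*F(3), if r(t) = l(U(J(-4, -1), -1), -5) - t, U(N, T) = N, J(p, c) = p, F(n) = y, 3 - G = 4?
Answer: 207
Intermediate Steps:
G = -1 (G = 3 - 1*4 = 3 - 4 = -1)
F(n) = 3
l(H, S) = -2*H (l(H, S) = -(H + H) = -2*H)
r(t) = 8 - t (r(t) = -2*(-4) - t = 8 - t)
r(-61)*F(3) = (8 - 1*(-61))*3 = (8 + 61)*3 = 69*3 = 207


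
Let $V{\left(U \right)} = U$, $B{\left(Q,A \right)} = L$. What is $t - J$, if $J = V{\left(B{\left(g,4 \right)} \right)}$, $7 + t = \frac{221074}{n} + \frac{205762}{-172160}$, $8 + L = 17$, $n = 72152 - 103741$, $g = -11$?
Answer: $- \frac{65786855749}{2719181120} \approx -24.194$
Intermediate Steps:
$n = -31589$
$L = 9$ ($L = -8 + 17 = 9$)
$B{\left(Q,A \right)} = 9$
$t = - \frac{41314225669}{2719181120}$ ($t = -7 + \left(\frac{221074}{-31589} + \frac{205762}{-172160}\right) = -7 + \left(221074 \left(- \frac{1}{31589}\right) + 205762 \left(- \frac{1}{172160}\right)\right) = -7 - \frac{22279957829}{2719181120} = - \frac{41314225669}{2719181120} \approx -15.194$)
$J = 9$
$t - J = - \frac{41314225669}{2719181120} - 9 = - \frac{65786855749}{2719181120}$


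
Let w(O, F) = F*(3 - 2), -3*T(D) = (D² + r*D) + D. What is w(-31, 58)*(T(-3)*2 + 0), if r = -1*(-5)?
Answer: 348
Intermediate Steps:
r = 5
T(D) = -2*D - D²/3 (T(D) = -((D² + 5*D) + D)/3 = -(D² + 6*D)/3 = -2*D - D²/3)
w(O, F) = F (w(O, F) = F*1 = F)
w(-31, 58)*(T(-3)*2 + 0) = 58*(-⅓*(-3)*(6 - 3)*2 + 0) = 58*(-⅓*(-3)*3*2 + 0) = 58*(3*2 + 0) = 58*(6 + 0) = 58*6 = 348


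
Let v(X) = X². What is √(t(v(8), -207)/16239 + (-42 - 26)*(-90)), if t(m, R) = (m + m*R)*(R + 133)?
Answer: 2*√407429592186/16239 ≈ 78.614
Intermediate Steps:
t(m, R) = (133 + R)*(m + R*m) (t(m, R) = (m + R*m)*(133 + R) = (133 + R)*(m + R*m))
√(t(v(8), -207)/16239 + (-42 - 26)*(-90)) = √((8²*(133 + (-207)² + 134*(-207)))/16239 + (-42 - 26)*(-90)) = √((64*(133 + 42849 - 27738))*(1/16239) - 68*(-90)) = √((64*15244)*(1/16239) + 6120) = √(975616*(1/16239) + 6120) = √(975616/16239 + 6120) = √(100358296/16239) = 2*√407429592186/16239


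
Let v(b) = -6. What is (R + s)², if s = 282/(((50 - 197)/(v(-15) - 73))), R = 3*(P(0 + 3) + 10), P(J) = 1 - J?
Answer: 73994404/2401 ≈ 30818.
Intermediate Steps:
R = 24 (R = 3*((1 - (0 + 3)) + 10) = 3*((1 - 1*3) + 10) = 3*((1 - 3) + 10) = 3*(-2 + 10) = 3*8 = 24)
s = 7426/49 (s = 282/(((50 - 197)/(-6 - 73))) = 282/((-147/(-79))) = 282/((-147*(-1/79))) = 282/(147/79) = 282*(79/147) = 7426/49 ≈ 151.55)
(R + s)² = (24 + 7426/49)² = (8602/49)² = 73994404/2401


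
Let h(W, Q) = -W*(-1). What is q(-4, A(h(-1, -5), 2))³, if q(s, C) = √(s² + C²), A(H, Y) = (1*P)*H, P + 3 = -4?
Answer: 65*√65 ≈ 524.05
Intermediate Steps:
P = -7 (P = -3 - 4 = -7)
h(W, Q) = W
A(H, Y) = -7*H (A(H, Y) = (1*(-7))*H = -7*H)
q(s, C) = √(C² + s²)
q(-4, A(h(-1, -5), 2))³ = (√((-7*(-1))² + (-4)²))³ = (√(7² + 16))³ = (√(49 + 16))³ = (√65)³ = 65*√65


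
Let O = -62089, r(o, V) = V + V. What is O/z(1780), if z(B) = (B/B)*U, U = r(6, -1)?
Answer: 62089/2 ≈ 31045.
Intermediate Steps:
r(o, V) = 2*V
U = -2 (U = 2*(-1) = -2)
z(B) = -2 (z(B) = (B/B)*(-2) = 1*(-2) = -2)
O/z(1780) = -62089/(-2) = -62089*(-½) = 62089/2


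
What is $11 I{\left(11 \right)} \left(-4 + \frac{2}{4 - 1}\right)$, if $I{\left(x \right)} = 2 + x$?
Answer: $- \frac{1430}{3} \approx -476.67$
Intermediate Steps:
$11 I{\left(11 \right)} \left(-4 + \frac{2}{4 - 1}\right) = 11 \left(2 + 11\right) \left(-4 + \frac{2}{4 - 1}\right) = 11 \cdot 13 \left(-4 + \frac{2}{3}\right) = 143 \left(-4 + 2 \cdot \frac{1}{3}\right) = 143 \left(-4 + \frac{2}{3}\right) = 143 \left(- \frac{10}{3}\right) = - \frac{1430}{3}$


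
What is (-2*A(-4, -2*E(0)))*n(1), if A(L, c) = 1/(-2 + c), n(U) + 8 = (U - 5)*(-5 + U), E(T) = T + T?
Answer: 8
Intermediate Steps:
E(T) = 2*T
n(U) = -8 + (-5 + U)**2 (n(U) = -8 + (U - 5)*(-5 + U) = -8 + (-5 + U)*(-5 + U) = -8 + (-5 + U)**2)
(-2*A(-4, -2*E(0)))*n(1) = (-2/(-2 - 4*0))*(-8 + (-5 + 1)**2) = (-2/(-2 - 2*0))*(-8 + (-4)**2) = (-2/(-2 + 0))*(-8 + 16) = -2/(-2)*8 = -2*(-1/2)*8 = 1*8 = 8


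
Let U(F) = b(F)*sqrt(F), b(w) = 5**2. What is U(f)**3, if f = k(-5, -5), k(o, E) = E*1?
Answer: -78125*I*sqrt(5) ≈ -1.7469e+5*I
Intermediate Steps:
b(w) = 25
k(o, E) = E
f = -5
U(F) = 25*sqrt(F)
U(f)**3 = (25*sqrt(-5))**3 = (25*(I*sqrt(5)))**3 = (25*I*sqrt(5))**3 = -78125*I*sqrt(5)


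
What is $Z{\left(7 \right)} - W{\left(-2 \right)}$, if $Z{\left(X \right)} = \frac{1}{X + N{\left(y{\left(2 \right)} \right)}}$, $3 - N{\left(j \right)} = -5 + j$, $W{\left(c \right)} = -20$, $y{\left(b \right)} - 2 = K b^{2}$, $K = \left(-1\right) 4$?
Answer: $\frac{581}{29} \approx 20.034$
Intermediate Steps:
$K = -4$
$y{\left(b \right)} = 2 - 4 b^{2}$
$N{\left(j \right)} = 8 - j$ ($N{\left(j \right)} = 3 - \left(-5 + j\right) = 8 - j$)
$Z{\left(X \right)} = \frac{1}{22 + X}$ ($Z{\left(X \right)} = \frac{1}{X + \left(8 - \left(2 - 4 \cdot 2^{2}\right)\right)} = \frac{1}{X + \left(8 - \left(2 - 16\right)\right)} = \frac{1}{X + \left(8 - -14\right)} = \frac{1}{X + \left(8 + 14\right)} = \frac{1}{X + 22} = \frac{1}{22 + X}$)
$Z{\left(7 \right)} - W{\left(-2 \right)} = \frac{1}{22 + 7} - -20 = \frac{1}{29} + 20 = \frac{581}{29}$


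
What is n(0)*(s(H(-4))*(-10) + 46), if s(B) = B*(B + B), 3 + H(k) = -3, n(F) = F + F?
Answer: 0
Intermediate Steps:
n(F) = 2*F
H(k) = -6 (H(k) = -3 - 3 = -6)
s(B) = 2*B² (s(B) = B*(2*B) = 2*B²)
n(0)*(s(H(-4))*(-10) + 46) = (2*0)*((2*(-6)²)*(-10) + 46) = 0*((2*36)*(-10) + 46) = 0*(72*(-10) + 46) = 0*(-720 + 46) = 0*(-674) = 0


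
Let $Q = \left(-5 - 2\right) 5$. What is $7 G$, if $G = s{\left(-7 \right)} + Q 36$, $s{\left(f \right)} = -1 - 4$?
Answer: $-8855$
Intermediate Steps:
$s{\left(f \right)} = -5$
$Q = -35$ ($Q = \left(-7\right) 5 = -35$)
$G = -1265$ ($G = -5 - 1260 = -1265$)
$7 G = 7 \left(-1265\right) = -8855$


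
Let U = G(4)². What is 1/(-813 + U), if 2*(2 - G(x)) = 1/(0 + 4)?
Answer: -64/51807 ≈ -0.0012354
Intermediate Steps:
G(x) = 15/8 (G(x) = 2 - 1/(2*(0 + 4)) = 2 - ½/4 = 2 - ½*¼ = 2 - ⅛ = 15/8)
U = 225/64 (U = (15/8)² = 225/64 ≈ 3.5156)
1/(-813 + U) = 1/(-813 + 225/64) = 1/(-51807/64) = -64/51807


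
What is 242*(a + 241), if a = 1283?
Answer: 368808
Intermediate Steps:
242*(a + 241) = 242*(1283 + 241) = 242*1524 = 368808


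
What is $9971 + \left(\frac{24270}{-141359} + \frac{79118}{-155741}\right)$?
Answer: $\frac{219500509946017}{22015392019} \approx 9970.3$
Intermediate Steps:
$9971 + \left(\frac{24270}{-141359} + \frac{79118}{-155741}\right) = 9971 + \left(24270 \left(- \frac{1}{141359}\right) + 79118 \left(- \frac{1}{155741}\right)\right) = 9971 - \frac{14963875432}{22015392019} = \frac{219500509946017}{22015392019}$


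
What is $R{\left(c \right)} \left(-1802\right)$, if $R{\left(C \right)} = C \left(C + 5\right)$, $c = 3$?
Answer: $-43248$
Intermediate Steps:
$R{\left(C \right)} = C \left(5 + C\right)$
$R{\left(c \right)} \left(-1802\right) = 3 \left(5 + 3\right) \left(-1802\right) = 3 \cdot 8 \left(-1802\right) = 24 \left(-1802\right) = -43248$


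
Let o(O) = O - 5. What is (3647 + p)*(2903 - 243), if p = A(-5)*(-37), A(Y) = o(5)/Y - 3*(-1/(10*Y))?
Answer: 48534626/5 ≈ 9.7069e+6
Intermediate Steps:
o(O) = -5 + O
A(Y) = 3/(10*Y) (A(Y) = (-5 + 5)/Y - 3*(-1/(10*Y)) = 0/Y - 3*(-1/(10*Y)) = 0 - (-3)/(10*Y) = 0 + 3/(10*Y) = 3/(10*Y))
p = 111/50 (p = ((3/10)/(-5))*(-37) = ((3/10)*(-1/5))*(-37) = -3/50*(-37) = 111/50 ≈ 2.2200)
(3647 + p)*(2903 - 243) = (3647 + 111/50)*(2903 - 243) = (182461/50)*2660 = 48534626/5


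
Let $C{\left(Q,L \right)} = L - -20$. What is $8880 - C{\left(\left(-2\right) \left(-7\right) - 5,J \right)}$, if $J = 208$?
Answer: $8652$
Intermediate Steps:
$C{\left(Q,L \right)} = 20 + L$ ($C{\left(Q,L \right)} = L + 20 = 20 + L$)
$8880 - C{\left(\left(-2\right) \left(-7\right) - 5,J \right)} = 8880 - \left(20 + 208\right) = 8880 - 228 = 8652$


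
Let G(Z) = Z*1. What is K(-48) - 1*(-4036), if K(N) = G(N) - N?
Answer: 4036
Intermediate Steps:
G(Z) = Z
K(N) = 0 (K(N) = N - N = 0)
K(-48) - 1*(-4036) = 0 - 1*(-4036) = 0 + 4036 = 4036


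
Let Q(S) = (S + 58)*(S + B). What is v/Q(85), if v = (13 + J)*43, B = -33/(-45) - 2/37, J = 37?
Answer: 596625/3399968 ≈ 0.17548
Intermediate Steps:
B = 377/555 (B = -33*(-1/45) - 2*1/37 = 11/15 - 2/37 = 377/555 ≈ 0.67928)
Q(S) = (58 + S)*(377/555 + S) (Q(S) = (S + 58)*(S + 377/555) = (58 + S)*(377/555 + S))
v = 2150 (v = (13 + 37)*43 = 50*43 = 2150)
v/Q(85) = 2150/(21866/555 + 85**2 + (32567/555)*85) = 2150/(21866/555 + 7225 + 553639/111) = 2150/(6799936/555) = 2150*(555/6799936) = 596625/3399968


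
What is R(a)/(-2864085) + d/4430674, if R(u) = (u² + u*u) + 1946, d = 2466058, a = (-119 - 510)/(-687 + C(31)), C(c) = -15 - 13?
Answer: 1803185350353475141/3243678389541715125 ≈ 0.55591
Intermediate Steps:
C(c) = -28
a = 629/715 (a = (-119 - 510)/(-687 - 28) = -629/(-715) = -629*(-1/715) = 629/715 ≈ 0.87972)
R(u) = 1946 + 2*u² (R(u) = (u² + u²) + 1946 = 2*u² + 1946 = 1946 + 2*u²)
R(a)/(-2864085) + d/4430674 = (1946 + 2*(629/715)²)/(-2864085) + 2466058/4430674 = (1946 + 2*(395641/511225))*(-1/2864085) + 2466058*(1/4430674) = (1946 + 791282/511225)*(-1/2864085) + 1233029/2215337 = (995635132/511225)*(-1/2864085) + 1233029/2215337 = -995635132/1464191854125 + 1233029/2215337 = 1803185350353475141/3243678389541715125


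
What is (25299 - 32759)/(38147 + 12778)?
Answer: -1492/10185 ≈ -0.14649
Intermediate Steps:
(25299 - 32759)/(38147 + 12778) = -7460/50925 = -7460*1/50925 = -1492/10185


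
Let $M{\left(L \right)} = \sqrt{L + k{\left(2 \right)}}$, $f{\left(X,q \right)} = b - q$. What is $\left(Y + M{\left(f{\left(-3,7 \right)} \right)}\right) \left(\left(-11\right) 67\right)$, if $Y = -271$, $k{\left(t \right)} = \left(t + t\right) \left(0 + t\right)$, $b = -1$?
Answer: $199727$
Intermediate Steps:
$f{\left(X,q \right)} = -1 - q$
$k{\left(t \right)} = 2 t^{2}$ ($k{\left(t \right)} = 2 t t = 2 t^{2}$)
$M{\left(L \right)} = \sqrt{8 + L}$ ($M{\left(L \right)} = \sqrt{L + 2 \cdot 2^{2}} = \sqrt{L + 2 \cdot 4} = \sqrt{L + 8} = \sqrt{8 + L}$)
$\left(Y + M{\left(f{\left(-3,7 \right)} \right)}\right) \left(\left(-11\right) 67\right) = \left(-271 + \sqrt{8 - 8}\right) \left(\left(-11\right) 67\right) = \left(-271 + \sqrt{8 - 8}\right) \left(-737\right) = \left(-271 + \sqrt{0}\right) \left(-737\right) = \left(-271 + 0\right) \left(-737\right) = \left(-271\right) \left(-737\right) = 199727$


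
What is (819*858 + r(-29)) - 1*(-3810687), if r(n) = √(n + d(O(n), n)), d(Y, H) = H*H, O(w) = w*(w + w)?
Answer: 4513389 + 2*√203 ≈ 4.5134e+6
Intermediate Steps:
O(w) = 2*w² (O(w) = w*(2*w) = 2*w²)
d(Y, H) = H²
r(n) = √(n + n²)
(819*858 + r(-29)) - 1*(-3810687) = (819*858 + √(-29*(1 - 29))) - 1*(-3810687) = (702702 + √(-29*(-28))) + 3810687 = (702702 + √812) + 3810687 = (702702 + 2*√203) + 3810687 = 4513389 + 2*√203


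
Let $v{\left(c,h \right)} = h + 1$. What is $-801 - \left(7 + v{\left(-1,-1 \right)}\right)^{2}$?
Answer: $-850$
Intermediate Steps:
$v{\left(c,h \right)} = 1 + h$
$-801 - \left(7 + v{\left(-1,-1 \right)}\right)^{2} = -801 - \left(7 + \left(1 - 1\right)\right)^{2} = -801 - \left(7 + 0\right)^{2} = -801 - 7^{2} = -801 - 49 = -850$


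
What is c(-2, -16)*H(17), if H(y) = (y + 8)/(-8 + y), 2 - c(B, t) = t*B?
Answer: -250/3 ≈ -83.333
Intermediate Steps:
c(B, t) = 2 - B*t (c(B, t) = 2 - t*B = 2 - B*t)
H(y) = (8 + y)/(-8 + y)
c(-2, -16)*H(17) = (2 - 1*(-2)*(-16))*((8 + 17)/(-8 + 17)) = (2 - 32)*(25/9) = -10*25/3 = -30*25/9 = -250/3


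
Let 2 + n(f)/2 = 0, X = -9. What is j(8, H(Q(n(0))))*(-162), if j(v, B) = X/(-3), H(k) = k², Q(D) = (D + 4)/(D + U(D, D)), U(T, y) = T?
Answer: -486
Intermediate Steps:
n(f) = -4 (n(f) = -4 + 2*0 = -4 + 0 = -4)
Q(D) = (4 + D)/(2*D) (Q(D) = (D + 4)/(D + D) = (4 + D)/((2*D)) = (4 + D)*(1/(2*D)) = (4 + D)/(2*D))
j(v, B) = 3 (j(v, B) = -9/(-3) = -9*(-⅓) = 3)
j(8, H(Q(n(0))))*(-162) = 3*(-162) = -486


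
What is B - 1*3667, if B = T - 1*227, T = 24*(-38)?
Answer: -4806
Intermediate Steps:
T = -912
B = -1139 (B = -912 - 1*227 = -912 - 227 = -1139)
B - 1*3667 = -1139 - 1*3667 = -1139 - 3667 = -4806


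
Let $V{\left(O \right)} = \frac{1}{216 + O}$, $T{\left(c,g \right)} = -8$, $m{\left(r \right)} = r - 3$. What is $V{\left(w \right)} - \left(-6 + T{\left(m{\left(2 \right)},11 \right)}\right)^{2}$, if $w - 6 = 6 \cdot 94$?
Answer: $- \frac{154055}{786} \approx -196.0$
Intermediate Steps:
$m{\left(r \right)} = -3 + r$ ($m{\left(r \right)} = r - 3 = -3 + r$)
$w = 570$ ($w = 6 + 6 \cdot 94 = 6 + 564 = 570$)
$V{\left(w \right)} - \left(-6 + T{\left(m{\left(2 \right)},11 \right)}\right)^{2} = \frac{1}{216 + 570} - \left(-6 - 8\right)^{2} = \frac{1}{786} - \left(-14\right)^{2} = \frac{1}{786} - 196 = - \frac{154055}{786}$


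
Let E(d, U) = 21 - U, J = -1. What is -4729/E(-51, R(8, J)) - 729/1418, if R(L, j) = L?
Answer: -6715199/18434 ≈ -364.28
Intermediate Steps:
-4729/E(-51, R(8, J)) - 729/1418 = -4729/(21 - 1*8) - 729/1418 = -4729/(21 - 8) - 729*1/1418 = -4729/13 - 729/1418 = -6715199/18434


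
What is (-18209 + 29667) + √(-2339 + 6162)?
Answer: 11458 + √3823 ≈ 11520.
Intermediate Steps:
(-18209 + 29667) + √(-2339 + 6162) = 11458 + √3823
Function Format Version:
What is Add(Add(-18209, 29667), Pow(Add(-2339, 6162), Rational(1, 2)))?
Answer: Add(11458, Pow(3823, Rational(1, 2))) ≈ 11520.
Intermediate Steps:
Add(Add(-18209, 29667), Pow(Add(-2339, 6162), Rational(1, 2))) = Add(11458, Pow(3823, Rational(1, 2)))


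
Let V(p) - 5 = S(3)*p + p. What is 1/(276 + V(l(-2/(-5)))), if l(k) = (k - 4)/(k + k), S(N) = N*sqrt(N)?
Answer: 553/151811 + 27*sqrt(3)/151811 ≈ 0.0039507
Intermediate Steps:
S(N) = N**(3/2)
l(k) = (-4 + k)/(2*k) (l(k) = (-4 + k)/((2*k)) = (-4 + k)*(1/(2*k)) = (-4 + k)/(2*k))
V(p) = 5 + p + 3*p*sqrt(3) (V(p) = 5 + (3**(3/2)*p + p) = 5 + ((3*sqrt(3))*p + p) = 5 + (3*p*sqrt(3) + p) = 5 + (p + 3*p*sqrt(3)) = 5 + p + 3*p*sqrt(3))
1/(276 + V(l(-2/(-5)))) = 1/(276 + (5 + (-4 - 2/(-5))/(2*((-2/(-5)))) + 3*((-4 - 2/(-5))/(2*((-2/(-5)))))*sqrt(3))) = 1/(276 + (5 + (-4 - 2*(-1/5))/(2*((-2*(-1/5)))) + 3*((-4 - 2*(-1/5))/(2*((-2*(-1/5)))))*sqrt(3))) = 1/(276 + (5 + (-4 + 2/5)/(2*(2/5)) + 3*((-4 + 2/5)/(2*(2/5)))*sqrt(3))) = 1/(276 + (5 + (1/2)*(5/2)*(-18/5) + 3*((1/2)*(5/2)*(-18/5))*sqrt(3))) = 1/(276 + (5 - 9/2 + 3*(-9/2)*sqrt(3))) = 1/(276 + (5 - 9/2 - 27*sqrt(3)/2)) = 1/(276 + (1/2 - 27*sqrt(3)/2)) = 1/(553/2 - 27*sqrt(3)/2)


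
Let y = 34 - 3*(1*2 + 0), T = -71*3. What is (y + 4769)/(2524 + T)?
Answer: 4797/2311 ≈ 2.0757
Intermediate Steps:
T = -213
y = 28 (y = 34 - 3*(2 + 0) = 34 - 3*2 = 34 - 6 = 28)
(y + 4769)/(2524 + T) = (28 + 4769)/(2524 - 213) = 4797/2311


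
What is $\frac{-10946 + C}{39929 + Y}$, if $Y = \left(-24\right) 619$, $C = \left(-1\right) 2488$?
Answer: $- \frac{13434}{25073} \approx -0.5358$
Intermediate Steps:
$C = -2488$
$Y = -14856$
$\frac{-10946 + C}{39929 + Y} = \frac{-10946 - 2488}{39929 - 14856} = - \frac{13434}{25073}$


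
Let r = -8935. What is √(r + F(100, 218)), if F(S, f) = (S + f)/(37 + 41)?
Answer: I*√1509326/13 ≈ 94.504*I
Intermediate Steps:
F(S, f) = S/78 + f/78 (F(S, f) = (S + f)/78 = (S + f)*(1/78) = S/78 + f/78)
√(r + F(100, 218)) = √(-8935 + ((1/78)*100 + (1/78)*218)) = √(-8935 + (50/39 + 109/39)) = √(-8935 + 53/13) = √(-116102/13) = I*√1509326/13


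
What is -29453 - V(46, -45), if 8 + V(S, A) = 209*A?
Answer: -20040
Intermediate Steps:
V(S, A) = -8 + 209*A
-29453 - V(46, -45) = -29453 - (-8 + 209*(-45)) = -29453 - (-8 - 9405) = -29453 - 1*(-9413) = -29453 + 9413 = -20040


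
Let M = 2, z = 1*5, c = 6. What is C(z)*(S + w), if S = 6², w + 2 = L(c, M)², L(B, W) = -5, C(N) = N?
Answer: 295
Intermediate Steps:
z = 5
w = 23 (w = -2 + (-5)² = -2 + 25 = 23)
S = 36
C(z)*(S + w) = 5*(36 + 23) = 5*59 = 295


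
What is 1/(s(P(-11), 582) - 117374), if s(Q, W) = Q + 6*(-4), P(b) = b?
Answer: -1/117409 ≈ -8.5172e-6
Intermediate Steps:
s(Q, W) = -24 + Q (s(Q, W) = Q - 24 = -24 + Q)
1/(s(P(-11), 582) - 117374) = 1/((-24 - 11) - 117374) = 1/(-35 - 117374) = 1/(-117409) = -1/117409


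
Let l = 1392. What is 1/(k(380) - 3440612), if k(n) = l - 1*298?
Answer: -1/3439518 ≈ -2.9074e-7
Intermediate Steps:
k(n) = 1094 (k(n) = 1392 - 1*298 = 1392 - 298 = 1094)
1/(k(380) - 3440612) = 1/(1094 - 3440612) = 1/(-3439518) = -1/3439518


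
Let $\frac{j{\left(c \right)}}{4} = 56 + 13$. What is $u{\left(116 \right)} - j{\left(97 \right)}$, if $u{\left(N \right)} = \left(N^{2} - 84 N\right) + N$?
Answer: $3552$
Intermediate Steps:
$u{\left(N \right)} = N^{2} - 83 N$
$j{\left(c \right)} = 276$ ($j{\left(c \right)} = 4 \left(56 + 13\right) = 4 \cdot 69 = 276$)
$u{\left(116 \right)} - j{\left(97 \right)} = 116 \left(-83 + 116\right) - 276 = 116 \cdot 33 - 276 = 3828 - 276 = 3552$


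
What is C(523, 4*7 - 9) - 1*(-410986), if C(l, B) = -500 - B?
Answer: 410467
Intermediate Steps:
C(523, 4*7 - 9) - 1*(-410986) = (-500 - (4*7 - 9)) - 1*(-410986) = (-500 - (28 - 9)) + 410986 = (-500 - 1*19) + 410986 = (-500 - 19) + 410986 = -519 + 410986 = 410467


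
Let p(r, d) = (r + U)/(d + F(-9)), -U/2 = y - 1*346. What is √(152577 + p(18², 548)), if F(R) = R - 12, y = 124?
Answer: √42375462369/527 ≈ 390.61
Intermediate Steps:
F(R) = -12 + R
U = 444 (U = -2*(124 - 1*346) = -2*(124 - 346) = -2*(-222) = 444)
p(r, d) = (444 + r)/(-21 + d) (p(r, d) = (r + 444)/(d + (-12 - 9)) = (444 + r)/(d - 21) = (444 + r)/(-21 + d))
√(152577 + p(18², 548)) = √(152577 + (444 + 18²)/(-21 + 548)) = √(152577 + (444 + 324)/527) = √(152577 + (1/527)*768) = √(152577 + 768/527) = √(80408847/527) = √42375462369/527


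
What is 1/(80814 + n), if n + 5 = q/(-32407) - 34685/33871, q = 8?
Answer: 1097657497/88699480367310 ≈ 1.2375e-5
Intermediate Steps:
n = -6612595248/1097657497 (n = -5 + (8/(-32407) - 34685/33871) = -5 + (8*(-1/32407) - 34685*1/33871) = -5 + (-8/32407 - 34685/33871) = -5 - 1124307763/1097657497 = -6612595248/1097657497 ≈ -6.0243)
1/(80814 + n) = 1/(80814 - 6612595248/1097657497) = 1/(88699480367310/1097657497) = 1097657497/88699480367310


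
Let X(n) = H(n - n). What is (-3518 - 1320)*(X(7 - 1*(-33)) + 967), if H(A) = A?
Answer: -4678346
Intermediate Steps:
X(n) = 0 (X(n) = n - n = 0)
(-3518 - 1320)*(X(7 - 1*(-33)) + 967) = (-3518 - 1320)*(0 + 967) = -4838*967 = -4678346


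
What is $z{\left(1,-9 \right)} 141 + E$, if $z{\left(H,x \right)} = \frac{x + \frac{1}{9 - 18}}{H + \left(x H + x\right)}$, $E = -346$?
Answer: $- \frac{13792}{51} \approx -270.43$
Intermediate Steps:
$z{\left(H,x \right)} = \frac{- \frac{1}{9} + x}{H + x + H x}$ ($z{\left(H,x \right)} = \frac{x + \frac{1}{-9}}{H + \left(H x + x\right)} = \frac{x - \frac{1}{9}}{H + \left(x + H x\right)} = \frac{- \frac{1}{9} + x}{H + x + H x}$)
$z{\left(1,-9 \right)} 141 + E = \frac{- \frac{1}{9} - 9}{1 - 9 + 1 \left(-9\right)} 141 - 346 = \frac{1}{1 - 9 - 9} \left(- \frac{82}{9}\right) 141 - 346 = \frac{1}{-17} \left(- \frac{82}{9}\right) 141 - 346 = \left(- \frac{1}{17}\right) \left(- \frac{82}{9}\right) 141 - 346 = \frac{82}{153} \cdot 141 - 346 = \frac{3854}{51} - 346 = - \frac{13792}{51}$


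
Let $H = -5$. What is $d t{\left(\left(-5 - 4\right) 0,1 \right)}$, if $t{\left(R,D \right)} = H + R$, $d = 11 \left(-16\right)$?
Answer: $880$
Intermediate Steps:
$d = -176$
$t{\left(R,D \right)} = -5 + R$
$d t{\left(\left(-5 - 4\right) 0,1 \right)} = - 176 \left(-5 + \left(-5 - 4\right) 0\right) = - 176 \left(-5 - 0\right) = - 176 \left(-5 + 0\right) = \left(-176\right) \left(-5\right) = 880$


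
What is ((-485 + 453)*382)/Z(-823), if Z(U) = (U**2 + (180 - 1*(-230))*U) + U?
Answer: -3056/84769 ≈ -0.036051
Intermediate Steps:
Z(U) = U**2 + 411*U (Z(U) = (U**2 + (180 + 230)*U) + U = (U**2 + 410*U) + U = U**2 + 411*U)
((-485 + 453)*382)/Z(-823) = ((-485 + 453)*382)/((-823*(411 - 823))) = (-32*382)/((-823*(-412))) = -12224/339076 = -12224*1/339076 = -3056/84769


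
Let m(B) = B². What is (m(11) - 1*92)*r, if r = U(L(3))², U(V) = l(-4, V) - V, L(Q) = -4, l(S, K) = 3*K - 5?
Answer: 4901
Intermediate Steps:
l(S, K) = -5 + 3*K
U(V) = -5 + 2*V (U(V) = (-5 + 3*V) - V = -5 + 2*V)
r = 169 (r = (-5 + 2*(-4))² = (-5 - 8)² = (-13)² = 169)
(m(11) - 1*92)*r = (11² - 1*92)*169 = (121 - 92)*169 = 29*169 = 4901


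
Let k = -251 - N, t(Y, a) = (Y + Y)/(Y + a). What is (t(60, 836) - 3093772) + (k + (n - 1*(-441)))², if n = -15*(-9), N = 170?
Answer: -343811649/112 ≈ -3.0697e+6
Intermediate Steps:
n = 135
t(Y, a) = 2*Y/(Y + a) (t(Y, a) = (2*Y)/(Y + a) = 2*Y/(Y + a))
k = -421 (k = -251 - 1*170 = -251 - 170 = -421)
(t(60, 836) - 3093772) + (k + (n - 1*(-441)))² = (2*60/(60 + 836) - 3093772) + (-421 + (135 - 1*(-441)))² = (2*60/896 - 3093772) + (-421 + (135 + 441))² = (2*60*(1/896) - 3093772) + (-421 + 576)² = (15/112 - 3093772) + 155² = -346502449/112 + 24025 = -343811649/112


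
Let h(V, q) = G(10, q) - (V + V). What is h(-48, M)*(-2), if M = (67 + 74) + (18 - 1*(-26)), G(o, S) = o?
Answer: -212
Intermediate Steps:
M = 185 (M = 141 + (18 + 26) = 141 + 44 = 185)
h(V, q) = 10 - 2*V (h(V, q) = 10 - (V + V) = 10 - 2*V)
h(-48, M)*(-2) = (10 - 2*(-48))*(-2) = (10 + 96)*(-2) = 106*(-2) = -212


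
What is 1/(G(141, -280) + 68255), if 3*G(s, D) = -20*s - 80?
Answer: 3/201865 ≈ 1.4861e-5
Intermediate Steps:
G(s, D) = -80/3 - 20*s/3 (G(s, D) = (-20*s - 80)/3 = (-80 - 20*s)/3 = -80/3 - 20*s/3)
1/(G(141, -280) + 68255) = 1/((-80/3 - 20/3*141) + 68255) = 1/((-80/3 - 940) + 68255) = 1/(-2900/3 + 68255) = 1/(201865/3) = 3/201865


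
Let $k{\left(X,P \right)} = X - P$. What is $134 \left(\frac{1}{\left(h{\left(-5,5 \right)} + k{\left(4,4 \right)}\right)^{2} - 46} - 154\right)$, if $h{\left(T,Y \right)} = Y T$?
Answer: $- \frac{11948110}{579} \approx -20636.0$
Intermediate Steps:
$h{\left(T,Y \right)} = T Y$
$134 \left(\frac{1}{\left(h{\left(-5,5 \right)} + k{\left(4,4 \right)}\right)^{2} - 46} - 154\right) = 134 \left(\frac{1}{\left(\left(-5\right) 5 + \left(4 - 4\right)\right)^{2} - 46} - 154\right) = 134 \left(\frac{1}{\left(-25 + \left(4 - 4\right)\right)^{2} - 46} - 154\right) = 134 \left(\frac{1}{\left(-25 + 0\right)^{2} - 46} - 154\right) = 134 \left(\frac{1}{\left(-25\right)^{2} - 46} - 154\right) = 134 \left(\frac{1}{625 - 46} - 154\right) = 134 \left(\frac{1}{579} - 154\right) = 134 \left(- \frac{89165}{579}\right) = - \frac{11948110}{579}$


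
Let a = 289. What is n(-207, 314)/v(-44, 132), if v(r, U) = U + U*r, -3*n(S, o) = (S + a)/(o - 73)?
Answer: 41/2051874 ≈ 1.9982e-5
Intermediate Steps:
n(S, o) = -(289 + S)/(3*(-73 + o)) (n(S, o) = -(S + 289)/(3*(o - 73)) = -(289 + S)/(3*(-73 + o)))
n(-207, 314)/v(-44, 132) = ((-289 - 1*(-207))/(3*(-73 + 314)))/((132*(1 - 44))) = ((1/3)*(-289 + 207)/241)/((132*(-43))) = ((1/3)*(1/241)*(-82))/(-5676) = -82/723*(-1/5676) = 41/2051874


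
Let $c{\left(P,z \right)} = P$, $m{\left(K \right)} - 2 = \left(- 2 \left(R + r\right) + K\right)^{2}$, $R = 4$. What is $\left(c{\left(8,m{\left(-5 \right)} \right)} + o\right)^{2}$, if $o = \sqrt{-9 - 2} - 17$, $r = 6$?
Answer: $\left(9 - i \sqrt{11}\right)^{2} \approx 70.0 - 59.699 i$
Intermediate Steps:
$m{\left(K \right)} = 2 + \left(-20 + K\right)^{2}$ ($m{\left(K \right)} = 2 + \left(- 2 \left(4 + 6\right) + K\right)^{2} = 2 + \left(\left(-2\right) 10 + K\right)^{2} = 2 + \left(-20 + K\right)^{2}$)
$o = -17 + i \sqrt{11}$ ($o = \sqrt{-11} - 17 = i \sqrt{11} - 17 = -17 + i \sqrt{11} \approx -17.0 + 3.3166 i$)
$\left(c{\left(8,m{\left(-5 \right)} \right)} + o\right)^{2} = \left(8 - \left(17 - i \sqrt{11}\right)\right)^{2} = \left(-9 + i \sqrt{11}\right)^{2}$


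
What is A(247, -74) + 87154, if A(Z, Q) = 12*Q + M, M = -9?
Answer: 86257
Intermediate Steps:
A(Z, Q) = -9 + 12*Q (A(Z, Q) = 12*Q - 9 = -9 + 12*Q)
A(247, -74) + 87154 = (-9 + 12*(-74)) + 87154 = (-9 - 888) + 87154 = -897 + 87154 = 86257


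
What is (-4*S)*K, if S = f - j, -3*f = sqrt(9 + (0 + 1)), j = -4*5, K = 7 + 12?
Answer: -1520 + 76*sqrt(10)/3 ≈ -1439.9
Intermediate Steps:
K = 19
j = -20
f = -sqrt(10)/3 (f = -sqrt(9 + (0 + 1))/3 = -sqrt(9 + 1)/3 = -sqrt(10)/3 ≈ -1.0541)
S = 20 - sqrt(10)/3 (S = -sqrt(10)/3 - 1*(-20) = -sqrt(10)/3 + 20 = 20 - sqrt(10)/3 ≈ 18.946)
(-4*S)*K = -4*(20 - sqrt(10)/3)*19 = (-80 + 4*sqrt(10)/3)*19 = -1520 + 76*sqrt(10)/3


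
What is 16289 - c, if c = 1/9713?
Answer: 158215056/9713 ≈ 16289.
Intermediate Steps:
c = 1/9713 ≈ 0.00010295
16289 - c = 16289 - 1*1/9713 = 16289 - 1/9713 = 158215056/9713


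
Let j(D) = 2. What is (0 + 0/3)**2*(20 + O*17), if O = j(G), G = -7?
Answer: 0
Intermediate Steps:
O = 2
(0 + 0/3)**2*(20 + O*17) = (0 + 0/3)**2*(20 + 2*17) = (0 + 0*(1/3))**2*(20 + 34) = (0 + 0)**2*54 = 0**2*54 = 0*54 = 0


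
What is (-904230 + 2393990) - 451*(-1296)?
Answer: 2074256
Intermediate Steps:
(-904230 + 2393990) - 451*(-1296) = 1489760 + 584496 = 2074256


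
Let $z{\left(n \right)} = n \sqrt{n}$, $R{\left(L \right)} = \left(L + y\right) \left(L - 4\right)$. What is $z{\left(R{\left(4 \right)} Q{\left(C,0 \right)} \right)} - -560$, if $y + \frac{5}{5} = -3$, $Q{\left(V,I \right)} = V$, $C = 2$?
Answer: $560$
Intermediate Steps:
$y = -4$ ($y = -1 - 3 = -4$)
$R{\left(L \right)} = \left(-4 + L\right)^{2}$ ($R{\left(L \right)} = \left(L - 4\right) \left(L - 4\right) = \left(-4 + L\right) \left(-4 + L\right) = \left(-4 + L\right)^{2}$)
$z{\left(n \right)} = n^{\frac{3}{2}}$
$z{\left(R{\left(4 \right)} Q{\left(C,0 \right)} \right)} - -560 = \left(\left(16 + 4^{2} - 32\right) 2\right)^{\frac{3}{2}} - -560 = \left(\left(16 + 16 - 32\right) 2\right)^{\frac{3}{2}} + 560 = \left(0 \cdot 2\right)^{\frac{3}{2}} + 560 = 0^{\frac{3}{2}} + 560 = 0 + 560 = 560$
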